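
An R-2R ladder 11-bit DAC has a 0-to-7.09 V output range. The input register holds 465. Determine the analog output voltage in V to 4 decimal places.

1.6098 V

LSB = 7.09 V / 2^11 = 3.462 mV.
V_out = 0 + 465 × 0.00346191 V = 1.60979 V.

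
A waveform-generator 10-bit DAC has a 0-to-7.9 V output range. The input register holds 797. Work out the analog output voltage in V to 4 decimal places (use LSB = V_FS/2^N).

6.1487 V

LSB = 7.9 V / 2^10 = 7.715 mV.
V_out = 0 + 797 × 0.00771484 V = 6.14873 V.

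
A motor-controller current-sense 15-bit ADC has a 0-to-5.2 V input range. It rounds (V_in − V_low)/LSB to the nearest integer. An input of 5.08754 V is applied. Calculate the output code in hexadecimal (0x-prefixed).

code 0x7D3B (decimal 32059)

With 32768 levels over 5.2 V, one step is 158.69 µV.
Input sits at 32059.329 steps above V_low.
round(32059.329) = 32059.
In hexadecimal (0x-prefixed): 0x7D3B.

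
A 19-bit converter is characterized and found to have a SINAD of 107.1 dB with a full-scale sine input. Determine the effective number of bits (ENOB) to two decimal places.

ENOB = (SINAD − 1.76) / 6.02 = (107.1 − 1.76)/6.02 = 17.498.

17.50 bits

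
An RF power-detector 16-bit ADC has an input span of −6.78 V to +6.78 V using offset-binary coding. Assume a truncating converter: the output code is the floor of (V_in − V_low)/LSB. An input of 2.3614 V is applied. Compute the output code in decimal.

code 44180

With 65536 levels over 13.56 V, one step is 206.91 µV.
(V_in − V_low)/LSB = (2.3614 − (−6.78)) / 0.000206909 = 44180.737.
So the output code is 44180.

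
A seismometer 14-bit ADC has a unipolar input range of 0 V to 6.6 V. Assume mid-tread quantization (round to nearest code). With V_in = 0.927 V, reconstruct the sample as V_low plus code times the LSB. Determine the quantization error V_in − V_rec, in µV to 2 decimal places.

83.50 µV

One LSB is 6.6 V / 16384 = 402.83 µV.
(V_in − V_low)/LSB = (0.927 − 0)/0.000402832 = 2301.2073 → code 2301 (round).
Code 2301 maps back to 0 + 2301×0.000402832 V = 0.9269165 V.
Difference: 8.34961e-05 V → 83.50 µV.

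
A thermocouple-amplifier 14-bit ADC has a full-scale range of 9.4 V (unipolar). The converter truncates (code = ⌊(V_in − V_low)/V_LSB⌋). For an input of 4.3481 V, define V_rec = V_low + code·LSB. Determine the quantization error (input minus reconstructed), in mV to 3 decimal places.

Step size: 9.4 V ÷ 2^14 = 0.574 mV.
(4.3481 − 0)/0.00057373 = 7578.6458; ⌊·⌋ gives code 7578.
V_rec = 0 + 7578·0.00057373 = 4.3477295 V.
Error = 4.3481 − 4.3477295 = 0.000370508 V = 0.371 mV.

0.371 mV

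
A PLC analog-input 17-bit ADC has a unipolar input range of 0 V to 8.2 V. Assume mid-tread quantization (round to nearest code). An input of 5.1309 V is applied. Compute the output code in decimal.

code 82014

LSB = 8.2 V / 131072 = 62.56 µV.
Input sits at 82014.308 steps above V_low.
round(82014.308) = 82014.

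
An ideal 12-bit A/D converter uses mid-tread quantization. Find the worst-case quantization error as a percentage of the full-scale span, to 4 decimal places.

Rounding → worst-case error = ½ LSB = V_FS/2^13, so 100/8192 = 0.012207 % of full scale.

0.0122 %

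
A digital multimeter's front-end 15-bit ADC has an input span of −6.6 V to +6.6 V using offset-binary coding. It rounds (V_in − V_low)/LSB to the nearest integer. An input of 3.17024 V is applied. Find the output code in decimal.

code 24254

LSB = 13.2 V / 32768 = 402.83 µV.
(V_in − V_low)/LSB = (3.17024 − (−6.6)) / 0.000402832 = 24253.881.
round(24253.881) = 24254.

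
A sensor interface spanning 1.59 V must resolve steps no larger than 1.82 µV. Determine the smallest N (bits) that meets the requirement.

20 bits

Number of steps required ≥ 1.59 V / 1.82 µV = 873626.37.
Need 2^N ≥ 873626.37; 2^19 = 524288, 2^20 = 1048576.
Minimum N = 20.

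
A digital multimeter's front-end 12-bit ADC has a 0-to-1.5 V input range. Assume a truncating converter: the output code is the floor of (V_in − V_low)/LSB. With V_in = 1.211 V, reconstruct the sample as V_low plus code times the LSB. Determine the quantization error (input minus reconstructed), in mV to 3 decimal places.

Step size: 1.5 V ÷ 2^12 = 366.21 µV.
(1.211 − 0)/0.000366211 = 3306.8373; ⌊·⌋ gives code 3306.
Code 3306 maps back to 0 + 3306×0.000366211 V = 1.2106934 V.
Difference: 0.000306641 V → 0.307 mV.

0.307 mV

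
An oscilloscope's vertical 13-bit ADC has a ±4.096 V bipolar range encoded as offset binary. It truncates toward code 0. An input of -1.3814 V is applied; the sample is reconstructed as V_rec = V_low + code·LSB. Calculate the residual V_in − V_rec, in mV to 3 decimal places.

One LSB is 8.192 V / 8192 = 1.000 mV.
(V_in − V_low)/LSB = (-1.3814 − (−4.096))/0.001 = 2714.6000 → code 2714 (floor).
Reconstructed: -1.382 V.
Difference: 0.0006 V → 0.600 mV.

0.600 mV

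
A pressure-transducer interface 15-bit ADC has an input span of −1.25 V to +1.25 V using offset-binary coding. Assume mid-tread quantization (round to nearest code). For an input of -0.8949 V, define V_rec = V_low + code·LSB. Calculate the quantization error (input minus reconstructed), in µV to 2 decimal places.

27.98 µV

One LSB is 2.5 V / 32768 = 76.29 µV.
(V_in − V_low)/LSB = (-0.8949 − (−1.25))/7.62939e-05 = 4654.3667 → code 4654 (round).
Code 4654 maps back to (−1.25) + 4654×7.62939e-05 V = -0.89492798 V.
Difference: 2.79785e-05 V → 27.98 µV.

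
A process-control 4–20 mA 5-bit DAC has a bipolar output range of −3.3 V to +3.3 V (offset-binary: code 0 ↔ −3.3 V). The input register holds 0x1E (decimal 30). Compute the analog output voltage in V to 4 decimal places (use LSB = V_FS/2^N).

LSB = 6.6 V / 2^5 = 206.250 mV.
Code 0x1E = 30 decimal.
V_out = (−3.3) + 30 × 0.20625 V = 2.8875 V.

2.8875 V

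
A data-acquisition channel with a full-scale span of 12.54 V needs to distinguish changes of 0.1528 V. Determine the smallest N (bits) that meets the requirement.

7 bits

Number of steps required ≥ 12.54 V / 0.1528 V = 82.07.
Need 2^N ≥ 82.07; 2^6 = 64, 2^7 = 128.
Minimum N = 7.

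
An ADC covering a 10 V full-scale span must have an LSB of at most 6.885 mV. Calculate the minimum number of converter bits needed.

Number of steps required ≥ 10 V / 6.885 mV = 1452.43.
Need 2^N ≥ 1452.43; 2^10 = 1024, 2^11 = 2048.
Minimum N = 11.

11 bits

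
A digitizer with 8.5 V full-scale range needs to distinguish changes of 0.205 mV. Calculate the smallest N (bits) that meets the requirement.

16 bits

Number of steps required ≥ 8.5 V / 0.205 mV = 41463.41.
Need 2^N ≥ 41463.41; 2^15 = 32768, 2^16 = 65536.
Minimum N = 16.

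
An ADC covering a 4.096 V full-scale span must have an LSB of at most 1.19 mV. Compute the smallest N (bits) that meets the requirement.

12 bits

Number of steps required ≥ 4.096 V / 1.19 mV = 3442.02.
Need 2^N ≥ 3442.02; 2^11 = 2048, 2^12 = 4096.
Minimum N = 12.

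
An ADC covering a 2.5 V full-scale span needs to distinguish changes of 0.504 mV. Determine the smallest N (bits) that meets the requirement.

Number of steps required ≥ 2.5 V / 0.504 mV = 4960.32.
Need 2^N ≥ 4960.32; 2^12 = 4096, 2^13 = 8192.
Minimum N = 13.

13 bits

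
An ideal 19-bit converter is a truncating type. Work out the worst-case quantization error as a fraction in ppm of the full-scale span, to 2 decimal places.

1.91 ppm

Truncating → worst-case error = 1 LSB = V_FS/2^19, so 1e+06/524288 = 1.90735 ppm of full scale.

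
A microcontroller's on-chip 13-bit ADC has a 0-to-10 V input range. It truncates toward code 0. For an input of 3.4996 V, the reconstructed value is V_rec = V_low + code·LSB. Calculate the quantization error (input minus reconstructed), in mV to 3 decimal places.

One LSB is 10 V / 8192 = 1.221 mV.
(3.4996 − 0)/0.0012207 = 2866.8723; ⌊·⌋ gives code 2866.
Reconstructed: 3.4985352 V.
V_in − V_rec = 0.00106484 V = 1.065 mV.

1.065 mV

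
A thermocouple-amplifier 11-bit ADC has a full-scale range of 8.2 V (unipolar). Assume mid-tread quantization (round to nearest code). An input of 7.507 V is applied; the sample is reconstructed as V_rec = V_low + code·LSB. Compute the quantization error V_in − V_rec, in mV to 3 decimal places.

-0.324 mV

LSB = 8.2/2^11 = 4.004 mV.
(V_in − V_low)/LSB = (7.507 − 0)/0.00400391 = 1874.9190 → code 1875 (round).
Code 1875 maps back to 0 + 1875×0.00400391 V = 7.5073242 V.
Error = 7.507 − 7.5073242 = -0.000324219 V = -0.324 mV.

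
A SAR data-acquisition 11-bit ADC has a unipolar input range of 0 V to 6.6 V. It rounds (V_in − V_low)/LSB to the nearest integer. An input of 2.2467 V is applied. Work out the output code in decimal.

LSB = 6.6 V / 2048 = 3.223 mV.
(V_in − V_low)/LSB = (2.2467 − 0) / 0.00322266 = 697.158.
Round → code 697.

code 697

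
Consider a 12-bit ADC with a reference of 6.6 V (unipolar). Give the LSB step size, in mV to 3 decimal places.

Full-scale span = 6.6 V.
LSB = 6.6 / 2^12 = 6.6 / 4096 = 0.00161133 V = 1.611 mV.

1.611 mV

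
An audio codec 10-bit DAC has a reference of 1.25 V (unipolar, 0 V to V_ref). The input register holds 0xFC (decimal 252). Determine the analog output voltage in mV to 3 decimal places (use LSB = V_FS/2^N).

LSB = 1.25 V / 2^10 = 1.221 mV.
Code 0xFC = 252 decimal.
V_out = 0 + 252 × 0.0012207 V = 0.307617 V.
= 307.617 mV.

307.617 mV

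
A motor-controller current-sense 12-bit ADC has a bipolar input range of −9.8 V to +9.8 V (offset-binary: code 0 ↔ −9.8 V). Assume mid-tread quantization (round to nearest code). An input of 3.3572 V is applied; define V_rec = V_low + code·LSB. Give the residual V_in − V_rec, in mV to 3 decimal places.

-1.980 mV

Step size: 19.6 V ÷ 2^12 = 4.785 mV.
(3.3572 − (−9.8))/0.00478516 = 2749.5863; round gives code 2750.
V_rec = (−9.8) + 2750·0.00478516 = 3.3591797 V.
Error = 3.3572 − 3.3591797 = -0.00197969 V = -1.980 mV.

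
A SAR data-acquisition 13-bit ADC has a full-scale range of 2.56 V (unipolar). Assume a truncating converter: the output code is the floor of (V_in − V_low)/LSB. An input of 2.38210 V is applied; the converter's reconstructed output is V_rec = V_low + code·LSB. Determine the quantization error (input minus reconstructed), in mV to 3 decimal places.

One LSB is 2.56 V / 8192 = 312.50 µV.
(2.38210 − 0)/0.0003125 = 7622.7200; ⌊·⌋ gives code 7622.
V_rec = 0 + 7622·0.0003125 = 2.381875 V.
V_in − V_rec = 0.000225 V = 0.225 mV.

0.225 mV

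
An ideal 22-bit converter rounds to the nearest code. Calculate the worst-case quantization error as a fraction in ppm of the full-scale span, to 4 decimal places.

Rounding → worst-case error = ½ LSB = V_FS/2^23, so 1e+06/8388608 = 0.119209 ppm of full scale.

0.1192 ppm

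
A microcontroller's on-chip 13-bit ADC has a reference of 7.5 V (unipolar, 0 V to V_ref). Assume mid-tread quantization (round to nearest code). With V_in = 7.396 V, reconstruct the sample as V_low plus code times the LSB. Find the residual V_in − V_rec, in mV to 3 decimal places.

Step size: 7.5 V ÷ 2^13 = 0.916 mV.
(V_in − V_low)/LSB = (7.396 − 0)/0.000915527 = 8078.4043 → code 8078 (round).
V_rec = 0 + 8078·0.000915527 = 7.3956299 V.
V_in − V_rec = 0.000370117 V = 0.370 mV.

0.370 mV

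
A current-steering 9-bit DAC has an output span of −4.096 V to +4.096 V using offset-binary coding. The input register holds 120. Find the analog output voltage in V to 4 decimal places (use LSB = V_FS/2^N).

LSB = 8.192 V / 2^9 = 16.000 mV.
V_out = (−4.096) + 120 × 0.016 V = -2.176 V.

-2.1760 V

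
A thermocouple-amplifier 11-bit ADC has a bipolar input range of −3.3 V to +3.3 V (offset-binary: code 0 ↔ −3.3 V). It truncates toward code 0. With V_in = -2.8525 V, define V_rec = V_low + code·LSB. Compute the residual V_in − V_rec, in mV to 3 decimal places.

Step size: 6.6 V ÷ 2^11 = 3.223 mV.
Scaled input = 138.8606 LSBs, so code = 138.
Code 138 maps back to (−3.3) + 138×0.00322266 V = -2.8552734 V.
Error = -2.8525 − (−2.8552734) = 0.00277344 V = 2.773 mV.

2.773 mV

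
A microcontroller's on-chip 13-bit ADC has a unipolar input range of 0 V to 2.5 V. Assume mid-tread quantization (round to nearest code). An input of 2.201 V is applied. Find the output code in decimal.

LSB = 2.5 V / 8192 = 305.18 µV.
(V_in − V_low)/LSB = (2.201 − 0) / 0.000305176 = 7212.237.
round(7212.237) = 7212.

code 7212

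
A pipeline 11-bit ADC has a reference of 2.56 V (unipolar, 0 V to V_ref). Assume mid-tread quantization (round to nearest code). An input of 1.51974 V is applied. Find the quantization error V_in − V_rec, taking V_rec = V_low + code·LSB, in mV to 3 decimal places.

-0.260 mV

LSB = 2.56/2^11 = 1.250 mV.
(V_in − V_low)/LSB = (1.51974 − 0)/0.00125 = 1215.7920 → code 1216 (round).
Code 1216 maps back to 0 + 1216×0.00125 V = 1.52 V.
Difference: -0.00026 V → -0.260 mV.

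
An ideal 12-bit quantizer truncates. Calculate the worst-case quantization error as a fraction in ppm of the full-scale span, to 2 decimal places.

Truncating → worst-case error = 1 LSB = V_FS/2^12, so 1e+06/4096 = 244.141 ppm of full scale.

244.14 ppm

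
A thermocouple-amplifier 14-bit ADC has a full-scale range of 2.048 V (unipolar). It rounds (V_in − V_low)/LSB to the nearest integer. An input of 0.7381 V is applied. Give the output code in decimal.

code 5905

With 16384 levels over 2.048 V, one step is 125.00 µV.
(V_in − V_low)/LSB = (0.7381 − 0) / 0.000125 = 5904.800.
Round → code 5905.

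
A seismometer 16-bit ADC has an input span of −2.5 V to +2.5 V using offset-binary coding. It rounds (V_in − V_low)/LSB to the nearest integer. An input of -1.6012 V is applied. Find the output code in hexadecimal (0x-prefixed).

code 0x2E05 (decimal 11781)

Full-scale span = 5 V; LSB = 5/2^16 = 76.29 µV.
Input sits at 11780.751 steps above V_low.
So the output code is 11781.
In hexadecimal (0x-prefixed): 0x2E05.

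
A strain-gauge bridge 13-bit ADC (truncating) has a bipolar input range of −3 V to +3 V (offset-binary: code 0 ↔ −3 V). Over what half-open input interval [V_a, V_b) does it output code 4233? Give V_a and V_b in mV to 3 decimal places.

[100.342 mV, 101.074 mV)

LSB = 6/2^13 = 0.732 mV.
V_a = V_low + 4233·LSB = 0.100342 V; V_b = V_low + 4234·LSB = 0.101074 V.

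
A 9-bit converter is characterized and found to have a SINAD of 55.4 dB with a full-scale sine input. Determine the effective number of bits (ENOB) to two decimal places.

8.91 bits

ENOB = (SINAD − 1.76) / 6.02 = (55.4 − 1.76)/6.02 = 8.910.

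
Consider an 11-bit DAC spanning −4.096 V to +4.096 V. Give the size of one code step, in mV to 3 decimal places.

4.000 mV

Full-scale span = 8.192 V.
LSB = 8.192 / 2^11 = 8.192 / 2048 = 0.004 V = 4.000 mV.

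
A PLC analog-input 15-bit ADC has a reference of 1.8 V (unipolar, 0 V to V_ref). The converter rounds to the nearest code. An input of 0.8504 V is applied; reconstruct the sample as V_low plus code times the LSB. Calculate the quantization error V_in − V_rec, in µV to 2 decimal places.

Step size: 1.8 V ÷ 2^15 = 54.93 µV.
Scaled input = 15481.0596 LSBs, so code = 15481.
V_rec = 0 + 15481·5.49316e-05 = 0.85039673 V.
Error = 0.8504 − 0.85039673 = 3.27148e-06 V = 3.27 µV.

3.27 µV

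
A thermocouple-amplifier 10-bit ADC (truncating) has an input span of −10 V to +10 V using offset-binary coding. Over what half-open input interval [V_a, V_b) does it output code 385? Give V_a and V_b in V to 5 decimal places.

LSB = 20/2^10 = 19.531 mV.
V_a = V_low + 385·LSB = -2.48047 V; V_b = V_low + 386·LSB = -2.46094 V.

[-2.48047 V, -2.46094 V)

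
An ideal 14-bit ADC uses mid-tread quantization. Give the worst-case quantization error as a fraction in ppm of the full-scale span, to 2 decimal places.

Rounding → worst-case error = ½ LSB = V_FS/2^15, so 1e+06/32768 = 30.5176 ppm of full scale.

30.52 ppm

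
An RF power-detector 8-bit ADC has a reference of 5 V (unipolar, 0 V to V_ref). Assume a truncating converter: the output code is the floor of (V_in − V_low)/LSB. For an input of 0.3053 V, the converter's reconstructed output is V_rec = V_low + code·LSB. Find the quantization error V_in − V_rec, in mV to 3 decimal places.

12.331 mV

LSB = 5/2^8 = 19.531 mV.
(V_in − V_low)/LSB = (0.3053 − 0)/0.0195312 = 15.6314 → code 15 (floor).
Code 15 maps back to 0 + 15×0.0195312 V = 0.29296875 V.
V_in − V_rec = 0.0123313 V = 12.331 mV.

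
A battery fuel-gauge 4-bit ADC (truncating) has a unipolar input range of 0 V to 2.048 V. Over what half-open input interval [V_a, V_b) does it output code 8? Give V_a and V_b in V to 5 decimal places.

LSB = 2.048/2^4 = 128.000 mV.
V_a = V_low + 8·LSB = 1.024 V; V_b = V_low + 9·LSB = 1.152 V.

[1.02400 V, 1.15200 V)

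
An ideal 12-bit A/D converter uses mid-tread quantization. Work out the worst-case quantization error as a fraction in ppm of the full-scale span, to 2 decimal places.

122.07 ppm

Rounding → worst-case error = ½ LSB = V_FS/2^13, so 1e+06/8192 = 122.07 ppm of full scale.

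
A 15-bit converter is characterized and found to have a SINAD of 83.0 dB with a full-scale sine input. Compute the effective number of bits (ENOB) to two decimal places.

13.50 bits

ENOB = (SINAD − 1.76) / 6.02 = (83.0 − 1.76)/6.02 = 13.495.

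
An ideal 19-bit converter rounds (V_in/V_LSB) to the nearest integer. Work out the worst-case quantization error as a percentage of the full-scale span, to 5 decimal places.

Rounding → worst-case error = ½ LSB = V_FS/2^20, so 100/1048576 = 9.53674e-05 % of full scale.

0.00010 %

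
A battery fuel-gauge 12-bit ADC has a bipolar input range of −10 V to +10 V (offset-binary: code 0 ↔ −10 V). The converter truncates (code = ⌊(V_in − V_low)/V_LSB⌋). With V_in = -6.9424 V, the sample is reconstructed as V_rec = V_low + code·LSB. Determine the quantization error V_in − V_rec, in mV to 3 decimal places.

0.959 mV

One LSB is 20 V / 4096 = 4.883 mV.
(V_in − V_low)/LSB = (-6.9424 − (−10))/0.00488281 = 626.1965 → code 626 (floor).
V_rec = (−10) + 626·0.00488281 = -6.9433594 V.
Difference: 0.000959375 V → 0.959 mV.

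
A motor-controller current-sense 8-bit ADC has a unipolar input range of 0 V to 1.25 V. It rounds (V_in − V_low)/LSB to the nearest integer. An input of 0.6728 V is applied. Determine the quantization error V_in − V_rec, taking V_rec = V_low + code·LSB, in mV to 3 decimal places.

One LSB is 1.25 V / 256 = 4.883 mV.
(V_in − V_low)/LSB = (0.6728 − 0)/0.00488281 = 137.7894 → code 138 (round).
V_rec = 0 + 138·0.00488281 = 0.67382812 V.
V_in − V_rec = -0.00102812 V = -1.028 mV.

-1.028 mV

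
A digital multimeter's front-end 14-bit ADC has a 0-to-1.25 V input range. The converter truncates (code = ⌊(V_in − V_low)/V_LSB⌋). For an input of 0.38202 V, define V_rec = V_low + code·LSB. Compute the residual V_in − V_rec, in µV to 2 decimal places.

Step size: 1.25 V ÷ 2^14 = 76.29 µV.
(V_in − V_low)/LSB = (0.38202 − 0)/7.62939e-05 = 5007.2125 → code 5007 (floor).
Code 5007 maps back to 0 + 5007×7.62939e-05 V = 0.38200378 V.
Error = 0.38202 − 0.38200378 = 1.62158e-05 V = 16.22 µV.

16.22 µV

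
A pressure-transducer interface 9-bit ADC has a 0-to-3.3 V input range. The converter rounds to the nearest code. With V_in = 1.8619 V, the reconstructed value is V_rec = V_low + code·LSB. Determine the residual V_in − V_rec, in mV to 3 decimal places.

Step size: 3.3 V ÷ 2^9 = 6.445 mV.
(V_in − V_low)/LSB = (1.8619 − 0)/0.00644531 = 288.8766 → code 289 (round).
Code 289 maps back to 0 + 289×0.00644531 V = 1.8626953 V.
V_in − V_rec = -0.000795313 V = -0.795 mV.

-0.795 mV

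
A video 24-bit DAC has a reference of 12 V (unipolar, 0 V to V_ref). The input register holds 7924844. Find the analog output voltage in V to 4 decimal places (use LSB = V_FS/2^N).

LSB = 12 V / 2^24 = 0.72 µV.
V_out = 0 + 7924844 × 7.15256e-07 V = 5.66829 V.

5.6683 V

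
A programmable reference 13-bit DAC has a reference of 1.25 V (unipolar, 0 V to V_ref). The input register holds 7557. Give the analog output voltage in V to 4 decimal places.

LSB = 1.25 V / 2^13 = 152.59 µV.
V_out = 0 + 7557 × 0.000152588 V = 1.15311 V.

1.1531 V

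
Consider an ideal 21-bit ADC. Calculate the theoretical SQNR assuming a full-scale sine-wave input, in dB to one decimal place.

128.2 dB

SNR ≈ 6.02·N + 1.76 dB = 6.02·21 + 1.76 = 128.18 dB.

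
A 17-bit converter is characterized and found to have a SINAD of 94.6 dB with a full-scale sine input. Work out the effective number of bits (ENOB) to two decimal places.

15.42 bits

ENOB = (SINAD − 1.76) / 6.02 = (94.6 − 1.76)/6.02 = 15.422.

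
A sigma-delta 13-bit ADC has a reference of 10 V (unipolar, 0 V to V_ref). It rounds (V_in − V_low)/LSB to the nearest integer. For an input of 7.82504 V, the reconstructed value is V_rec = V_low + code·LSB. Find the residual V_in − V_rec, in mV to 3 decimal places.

Step size: 10 V ÷ 2^13 = 1.221 mV.
(7.82504 − 0)/0.0012207 = 6410.2728; round gives code 6410.
Reconstructed: 7.824707 V.
V_in − V_rec = 0.000332969 V = 0.333 mV.

0.333 mV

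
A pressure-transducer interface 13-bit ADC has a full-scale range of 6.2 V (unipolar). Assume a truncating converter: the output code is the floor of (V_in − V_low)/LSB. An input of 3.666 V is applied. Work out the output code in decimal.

Full-scale span = 6.2 V; LSB = 6.2/2^13 = 0.757 mV.
(V_in − V_low)/LSB = (3.666 − 0) / 0.000756836 = 4843.850.
Floor → code 4843.

code 4843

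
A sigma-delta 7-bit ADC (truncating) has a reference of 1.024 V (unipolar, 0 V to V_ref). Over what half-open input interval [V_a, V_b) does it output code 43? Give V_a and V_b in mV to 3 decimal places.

LSB = 1.024/2^7 = 8.000 mV.
V_a = V_low + 43·LSB = 0.344 V; V_b = V_low + 44·LSB = 0.352 V.

[344.000 mV, 352.000 mV)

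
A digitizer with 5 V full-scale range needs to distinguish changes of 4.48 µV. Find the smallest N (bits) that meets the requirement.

21 bits

Number of steps required ≥ 5 V / 4.48 µV = 1116071.43.
Need 2^N ≥ 1116071.43; 2^20 = 1048576, 2^21 = 2097152.
Minimum N = 21.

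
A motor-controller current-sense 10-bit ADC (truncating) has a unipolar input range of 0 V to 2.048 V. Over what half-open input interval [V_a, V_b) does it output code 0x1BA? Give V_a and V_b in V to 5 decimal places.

[0.88400 V, 0.88600 V)

LSB = 2.048/2^10 = 2.000 mV.
Code 0x1BA = 442 decimal.
V_a = V_low + 442·LSB = 0.884 V; V_b = V_low + 443·LSB = 0.886 V.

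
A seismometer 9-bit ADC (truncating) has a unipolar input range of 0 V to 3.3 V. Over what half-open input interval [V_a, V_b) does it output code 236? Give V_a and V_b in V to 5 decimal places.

[1.52109 V, 1.52754 V)

LSB = 3.3/2^9 = 6.445 mV.
V_a = V_low + 236·LSB = 1.52109 V; V_b = V_low + 237·LSB = 1.52754 V.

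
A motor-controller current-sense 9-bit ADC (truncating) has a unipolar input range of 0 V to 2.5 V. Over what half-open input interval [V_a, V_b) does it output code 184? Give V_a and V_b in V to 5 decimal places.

LSB = 2.5/2^9 = 4.883 mV.
V_a = V_low + 184·LSB = 0.898438 V; V_b = V_low + 185·LSB = 0.90332 V.

[0.89844 V, 0.90332 V)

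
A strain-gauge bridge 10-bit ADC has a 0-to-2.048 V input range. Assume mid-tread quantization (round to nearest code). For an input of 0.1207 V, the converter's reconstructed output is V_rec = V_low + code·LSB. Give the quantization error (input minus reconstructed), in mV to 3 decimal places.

0.700 mV

Step size: 2.048 V ÷ 2^10 = 2.000 mV.
(V_in − V_low)/LSB = (0.1207 − 0)/0.002 = 60.3500 → code 60 (round).
Reconstructed: 0.12 V.
V_in − V_rec = 0.0007 V = 0.700 mV.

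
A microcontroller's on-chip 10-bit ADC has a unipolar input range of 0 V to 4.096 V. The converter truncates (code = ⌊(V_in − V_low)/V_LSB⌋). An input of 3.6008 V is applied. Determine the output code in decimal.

code 900

Full-scale span = 4.096 V; LSB = 4.096/2^10 = 4.000 mV.
Input sits at 900.200 steps above V_low.
⌊·⌋(900.200) = 900.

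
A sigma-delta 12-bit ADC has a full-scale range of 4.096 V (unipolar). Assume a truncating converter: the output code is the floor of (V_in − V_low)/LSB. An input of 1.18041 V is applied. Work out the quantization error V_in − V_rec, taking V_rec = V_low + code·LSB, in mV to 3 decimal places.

LSB = 4.096/2^12 = 1.000 mV.
Scaled input = 1180.4100 LSBs, so code = 1180.
V_rec = 0 + 1180·0.001 = 1.18 V.
Error = 1.18041 − 1.18 = 0.00041 V = 0.410 mV.

0.410 mV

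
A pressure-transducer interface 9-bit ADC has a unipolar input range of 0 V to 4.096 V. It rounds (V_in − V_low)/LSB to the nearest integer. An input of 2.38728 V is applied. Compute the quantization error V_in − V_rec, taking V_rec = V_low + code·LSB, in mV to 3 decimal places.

Step size: 4.096 V ÷ 2^9 = 8.000 mV.
(2.38728 − 0)/0.008 = 298.4100; round gives code 298.
V_rec = 0 + 298·0.008 = 2.384 V.
V_in − V_rec = 0.00328 V = 3.280 mV.

3.280 mV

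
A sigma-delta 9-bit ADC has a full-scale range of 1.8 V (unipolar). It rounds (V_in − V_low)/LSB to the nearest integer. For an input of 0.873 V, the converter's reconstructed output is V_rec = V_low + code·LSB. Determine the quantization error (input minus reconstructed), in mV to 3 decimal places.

1.125 mV

LSB = 1.8/2^9 = 3.516 mV.
Scaled input = 248.3200 LSBs, so code = 248.
V_rec = 0 + 248·0.00351563 = 0.871875 V.
Difference: 0.001125 V → 1.125 mV.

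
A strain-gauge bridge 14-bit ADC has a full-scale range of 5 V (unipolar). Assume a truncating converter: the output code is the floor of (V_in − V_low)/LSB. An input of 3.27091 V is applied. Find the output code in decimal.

With 16384 levels over 5 V, one step is 305.18 µV.
Input sits at 10718.118 steps above V_low.
⌊·⌋(10718.118) = 10718.

code 10718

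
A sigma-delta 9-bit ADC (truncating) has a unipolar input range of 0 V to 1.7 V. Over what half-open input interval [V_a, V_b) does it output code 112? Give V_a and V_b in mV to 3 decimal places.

[371.875 mV, 375.195 mV)

LSB = 1.7/2^9 = 3.320 mV.
V_a = V_low + 112·LSB = 0.371875 V; V_b = V_low + 113·LSB = 0.375195 V.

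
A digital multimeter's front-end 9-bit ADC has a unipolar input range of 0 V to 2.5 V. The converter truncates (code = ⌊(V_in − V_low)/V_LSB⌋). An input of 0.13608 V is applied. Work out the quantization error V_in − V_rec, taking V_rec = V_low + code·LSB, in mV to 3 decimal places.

LSB = 2.5/2^9 = 4.883 mV.
Scaled input = 27.8692 LSBs, so code = 27.
Code 27 maps back to 0 + 27×0.00488281 V = 0.13183594 V.
Difference: 0.00424406 V → 4.244 mV.

4.244 mV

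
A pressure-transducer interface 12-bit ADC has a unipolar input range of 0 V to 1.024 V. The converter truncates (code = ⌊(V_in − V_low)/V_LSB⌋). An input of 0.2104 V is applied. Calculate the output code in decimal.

code 841

Full-scale span = 1.024 V; LSB = 1.024/2^12 = 250.00 µV.
(V_in − V_low)/LSB = (0.2104 − 0) / 0.00025 = 841.600.
So the output code is 841.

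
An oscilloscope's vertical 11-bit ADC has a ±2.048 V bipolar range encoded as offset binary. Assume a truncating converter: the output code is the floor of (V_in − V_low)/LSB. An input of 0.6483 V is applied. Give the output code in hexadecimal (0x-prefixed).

Full-scale span = 4.096 V; LSB = 4.096/2^11 = 2.000 mV.
Input sits at 1348.150 steps above V_low.
So the output code is 1348.
In hexadecimal (0x-prefixed): 0x544.

code 0x544 (decimal 1348)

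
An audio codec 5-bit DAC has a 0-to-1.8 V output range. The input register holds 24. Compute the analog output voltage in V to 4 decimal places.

LSB = 1.8 V / 2^5 = 56.250 mV.
V_out = 0 + 24 × 0.05625 V = 1.35 V.

1.3500 V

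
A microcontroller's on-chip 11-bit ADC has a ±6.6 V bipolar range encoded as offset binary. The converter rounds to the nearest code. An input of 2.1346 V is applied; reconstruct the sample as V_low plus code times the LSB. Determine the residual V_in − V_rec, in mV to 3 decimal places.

Step size: 13.2 V ÷ 2^11 = 6.445 mV.
(V_in − V_low)/LSB = (2.1346 − (−6.6))/0.00644531 = 1355.1864 → code 1355 (round).
V_rec = (−6.6) + 1355·0.00644531 = 2.1333984 V.
Difference: 0.00120156 V → 1.202 mV.

1.202 mV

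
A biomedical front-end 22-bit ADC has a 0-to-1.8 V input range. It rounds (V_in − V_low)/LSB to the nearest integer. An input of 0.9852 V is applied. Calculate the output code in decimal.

LSB = 1.8 V / 4194304 = 0.43 µV.
Input sits at 2295682.389 steps above V_low.
So the output code is 2295682.

code 2295682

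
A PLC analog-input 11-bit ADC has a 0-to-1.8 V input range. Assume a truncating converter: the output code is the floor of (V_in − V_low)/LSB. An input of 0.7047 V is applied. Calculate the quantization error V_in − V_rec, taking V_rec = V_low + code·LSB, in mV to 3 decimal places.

One LSB is 1.8 V / 2048 = 0.879 mV.
(V_in − V_low)/LSB = (0.7047 − 0)/0.000878906 = 801.7920 → code 801 (floor).
V_rec = 0 + 801·0.000878906 = 0.70400391 V.
Difference: 0.000696094 V → 0.696 mV.

0.696 mV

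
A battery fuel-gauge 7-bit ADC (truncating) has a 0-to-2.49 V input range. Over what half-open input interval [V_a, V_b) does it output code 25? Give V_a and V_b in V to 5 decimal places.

LSB = 2.49/2^7 = 19.453 mV.
V_a = V_low + 25·LSB = 0.486328 V; V_b = V_low + 26·LSB = 0.505781 V.

[0.48633 V, 0.50578 V)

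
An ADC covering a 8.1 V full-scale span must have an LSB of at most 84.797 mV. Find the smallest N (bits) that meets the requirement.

7 bits

Number of steps required ≥ 8.1 V / 84.797 mV = 95.52.
Need 2^N ≥ 95.52; 2^6 = 64, 2^7 = 128.
Minimum N = 7.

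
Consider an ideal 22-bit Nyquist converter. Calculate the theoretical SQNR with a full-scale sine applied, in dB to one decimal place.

SNR ≈ 6.02·N + 1.76 dB = 6.02·22 + 1.76 = 134.20 dB.

134.2 dB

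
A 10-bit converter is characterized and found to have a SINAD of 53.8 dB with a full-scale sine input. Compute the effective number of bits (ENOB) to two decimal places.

8.64 bits

ENOB = (SINAD − 1.76) / 6.02 = (53.8 − 1.76)/6.02 = 8.645.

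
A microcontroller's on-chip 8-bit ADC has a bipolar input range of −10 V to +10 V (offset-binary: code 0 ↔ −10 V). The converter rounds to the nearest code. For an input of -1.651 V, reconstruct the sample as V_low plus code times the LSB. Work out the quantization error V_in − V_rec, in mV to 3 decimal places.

-10.375 mV

LSB = 20/2^8 = 78.125 mV.
(-1.651 − (−10))/0.078125 = 106.8672; round gives code 107.
Reconstructed: -1.640625 V.
Error = -1.651 − (−1.640625) = -0.010375 V = -10.375 mV.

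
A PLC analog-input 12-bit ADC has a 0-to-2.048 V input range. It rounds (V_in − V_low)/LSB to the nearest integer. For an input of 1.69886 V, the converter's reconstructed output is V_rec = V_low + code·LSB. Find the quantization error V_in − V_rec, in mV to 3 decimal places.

-0.140 mV

LSB = 2.048/2^12 = 0.500 mV.
(1.69886 − 0)/0.0005 = 3397.7200; round gives code 3398.
V_rec = 0 + 3398·0.0005 = 1.699 V.
Error = 1.69886 − 1.699 = -0.00014 V = -0.140 mV.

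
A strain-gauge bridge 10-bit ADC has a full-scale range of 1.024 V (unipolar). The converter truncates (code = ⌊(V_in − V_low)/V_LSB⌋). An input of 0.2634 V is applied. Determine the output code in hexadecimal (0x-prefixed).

LSB = 1.024 V / 1024 = 1.000 mV.
(V_in − V_low)/LSB = (0.2634 − 0) / 0.001 = 263.400.
⌊·⌋(263.400) = 263.
In hexadecimal (0x-prefixed): 0x107.

code 0x107 (decimal 263)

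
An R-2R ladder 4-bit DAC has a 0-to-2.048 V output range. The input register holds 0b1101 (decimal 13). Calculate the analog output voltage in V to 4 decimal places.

1.6640 V

LSB = 2.048 V / 2^4 = 128.000 mV.
Code 0b1101 = 13 decimal.
V_out = 0 + 13 × 0.128 V = 1.664 V.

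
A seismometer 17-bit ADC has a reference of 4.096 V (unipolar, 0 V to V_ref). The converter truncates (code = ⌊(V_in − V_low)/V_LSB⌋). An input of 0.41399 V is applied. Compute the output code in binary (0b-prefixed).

code 0b11001110111111 (decimal 13247)

With 131072 levels over 4.096 V, one step is 31.25 µV.
(0.41399 − 0) / 3.125e-05 = 13247.680 LSBs.
⌊·⌋(13247.680) = 13247.
In binary (0b-prefixed): 0b11001110111111.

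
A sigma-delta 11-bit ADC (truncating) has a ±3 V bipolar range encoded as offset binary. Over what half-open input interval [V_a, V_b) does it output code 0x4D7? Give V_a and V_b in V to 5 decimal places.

LSB = 6/2^11 = 2.930 mV.
Code 0x4D7 = 1239 decimal.
V_a = V_low + 1239·LSB = 0.629883 V; V_b = V_low + 1240·LSB = 0.632812 V.

[0.62988 V, 0.63281 V)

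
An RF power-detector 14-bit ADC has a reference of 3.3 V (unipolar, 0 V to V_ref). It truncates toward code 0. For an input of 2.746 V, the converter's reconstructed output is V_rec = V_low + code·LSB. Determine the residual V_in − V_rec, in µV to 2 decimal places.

One LSB is 3.3 V / 16384 = 201.42 µV.
(V_in − V_low)/LSB = (2.746 − 0)/0.000201416 = 13633.4739 → code 13633 (floor).
V_rec = 0 + 13633·0.000201416 = 2.7459045 V.
Difference: 9.5459e-05 V → 95.46 µV.

95.46 µV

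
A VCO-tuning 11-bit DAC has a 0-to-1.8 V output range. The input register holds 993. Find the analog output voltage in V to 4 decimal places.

LSB = 1.8 V / 2^11 = 0.879 mV.
V_out = 0 + 993 × 0.000878906 V = 0.872754 V.

0.8728 V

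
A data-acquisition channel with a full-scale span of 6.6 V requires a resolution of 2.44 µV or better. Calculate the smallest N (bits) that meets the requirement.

22 bits

Number of steps required ≥ 6.6 V / 2.44 µV = 2704918.03.
Need 2^N ≥ 2704918.03; 2^21 = 2097152, 2^22 = 4194304.
Minimum N = 22.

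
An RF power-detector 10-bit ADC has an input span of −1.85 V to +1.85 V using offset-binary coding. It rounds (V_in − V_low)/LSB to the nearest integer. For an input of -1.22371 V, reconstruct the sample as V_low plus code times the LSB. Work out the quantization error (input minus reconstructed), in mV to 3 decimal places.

One LSB is 3.7 V / 1024 = 3.613 mV.
(-1.22371 − (−1.85))/0.00361328 = 173.3300; round gives code 173.
Code 173 maps back to (−1.85) + 173×0.00361328 V = -1.2249023 V.
Difference: 0.00119234 V → 1.192 mV.

1.192 mV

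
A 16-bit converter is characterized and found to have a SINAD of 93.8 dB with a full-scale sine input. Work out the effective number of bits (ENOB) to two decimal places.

15.29 bits

ENOB = (SINAD − 1.76) / 6.02 = (93.8 − 1.76)/6.02 = 15.289.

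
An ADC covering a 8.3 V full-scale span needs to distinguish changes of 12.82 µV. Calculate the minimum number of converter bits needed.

Number of steps required ≥ 8.3 V / 12.82 µV = 647425.90.
Need 2^N ≥ 647425.90; 2^19 = 524288, 2^20 = 1048576.
Minimum N = 20.

20 bits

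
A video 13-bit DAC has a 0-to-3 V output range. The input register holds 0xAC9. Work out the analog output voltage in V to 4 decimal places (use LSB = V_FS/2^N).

1.0111 V

LSB = 3 V / 2^13 = 366.21 µV.
Code 0xAC9 = 2761 decimal.
V_out = 0 + 2761 × 0.000366211 V = 1.01111 V.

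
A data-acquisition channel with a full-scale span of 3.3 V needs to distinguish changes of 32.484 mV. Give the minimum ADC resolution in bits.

7 bits

Number of steps required ≥ 3.3 V / 32.484 mV = 101.59.
Need 2^N ≥ 101.59; 2^6 = 64, 2^7 = 128.
Minimum N = 7.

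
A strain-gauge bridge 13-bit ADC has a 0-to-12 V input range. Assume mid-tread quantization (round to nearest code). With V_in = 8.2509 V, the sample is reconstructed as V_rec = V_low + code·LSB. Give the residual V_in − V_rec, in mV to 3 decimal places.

Step size: 12 V ÷ 2^13 = 1.465 mV.
Scaled input = 5632.6144 LSBs, so code = 5633.
Reconstructed: 8.2514648 V.
Error = 8.2509 − 8.2514648 = -0.000564844 V = -0.565 mV.

-0.565 mV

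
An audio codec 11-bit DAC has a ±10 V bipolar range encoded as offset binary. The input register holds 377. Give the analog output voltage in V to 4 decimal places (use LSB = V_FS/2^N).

-6.3184 V

LSB = 20 V / 2^11 = 9.766 mV.
V_out = (−10) + 377 × 0.00976562 V = -6.31836 V.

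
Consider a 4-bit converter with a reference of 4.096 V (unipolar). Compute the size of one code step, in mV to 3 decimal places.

Full-scale span = 4.096 V.
LSB = 4.096 / 2^4 = 4.096 / 16 = 0.256 V = 256.000 mV.

256.000 mV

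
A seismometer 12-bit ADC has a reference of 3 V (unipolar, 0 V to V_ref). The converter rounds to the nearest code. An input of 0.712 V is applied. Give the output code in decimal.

code 972

With 4096 levels over 3 V, one step is 0.732 mV.
(0.712 − 0) / 0.000732422 = 972.117 LSBs.
So the output code is 972.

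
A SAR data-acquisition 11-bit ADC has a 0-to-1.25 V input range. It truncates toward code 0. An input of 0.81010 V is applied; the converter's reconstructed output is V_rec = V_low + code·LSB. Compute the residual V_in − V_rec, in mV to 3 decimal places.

Step size: 1.25 V ÷ 2^11 = 0.610 mV.
(V_in − V_low)/LSB = (0.81010 − 0)/0.000610352 = 1327.2678 → code 1327 (floor).
Code 1327 maps back to 0 + 1327×0.000610352 V = 0.80993652 V.
Difference: 0.000163477 V → 0.163 mV.

0.163 mV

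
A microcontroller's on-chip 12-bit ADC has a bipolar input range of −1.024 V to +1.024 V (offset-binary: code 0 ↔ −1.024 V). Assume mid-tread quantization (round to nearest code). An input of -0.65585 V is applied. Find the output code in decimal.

code 736

Full-scale span = 2.048 V; LSB = 2.048/2^12 = 0.500 mV.
Input sits at 736.300 steps above V_low.
Round → code 736.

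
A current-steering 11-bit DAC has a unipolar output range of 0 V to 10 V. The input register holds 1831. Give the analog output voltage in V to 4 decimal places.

LSB = 10 V / 2^11 = 4.883 mV.
V_out = 0 + 1831 × 0.00488281 V = 8.94043 V.

8.9404 V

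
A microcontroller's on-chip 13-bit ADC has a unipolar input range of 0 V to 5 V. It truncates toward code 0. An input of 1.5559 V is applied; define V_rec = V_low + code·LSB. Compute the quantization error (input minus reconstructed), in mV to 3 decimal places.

One LSB is 5 V / 8192 = 0.610 mV.
(V_in − V_low)/LSB = (1.5559 − 0)/0.000610352 = 2549.1866 → code 2549 (floor).
V_rec = 0 + 2549·0.000610352 = 1.5557861 V.
Error = 1.5559 − 1.5557861 = 0.000113867 V = 0.114 mV.

0.114 mV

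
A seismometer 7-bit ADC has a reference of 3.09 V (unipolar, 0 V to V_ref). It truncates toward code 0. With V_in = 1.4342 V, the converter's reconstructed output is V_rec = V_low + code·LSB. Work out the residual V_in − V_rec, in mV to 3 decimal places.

9.903 mV

One LSB is 3.09 V / 128 = 24.141 mV.
(1.4342 − 0)/0.0241406 = 59.4102; ⌊·⌋ gives code 59.
Reconstructed: 1.4242969 V.
Error = 1.4342 − 1.4242969 = 0.00990313 V = 9.903 mV.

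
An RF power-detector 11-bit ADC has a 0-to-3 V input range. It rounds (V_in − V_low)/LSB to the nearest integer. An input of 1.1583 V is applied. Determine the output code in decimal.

code 791

Full-scale span = 3 V; LSB = 3/2^11 = 1.465 mV.
Input sits at 790.733 steps above V_low.
Round → code 791.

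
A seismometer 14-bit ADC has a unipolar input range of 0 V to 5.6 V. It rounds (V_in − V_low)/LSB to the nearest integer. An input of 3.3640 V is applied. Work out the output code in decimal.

LSB = 5.6 V / 16384 = 341.80 µV.
Input sits at 9842.103 steps above V_low.
So the output code is 9842.

code 9842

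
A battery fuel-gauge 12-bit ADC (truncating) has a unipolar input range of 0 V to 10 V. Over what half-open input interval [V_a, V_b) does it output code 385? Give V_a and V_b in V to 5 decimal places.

[0.93994 V, 0.94238 V)

LSB = 10/2^12 = 2.441 mV.
V_a = V_low + 385·LSB = 0.939941 V; V_b = V_low + 386·LSB = 0.942383 V.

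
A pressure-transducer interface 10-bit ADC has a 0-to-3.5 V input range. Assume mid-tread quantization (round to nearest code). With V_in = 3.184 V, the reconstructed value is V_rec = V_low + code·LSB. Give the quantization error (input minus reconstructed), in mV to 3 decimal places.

-1.547 mV

LSB = 3.5/2^10 = 3.418 mV.
(3.184 − 0)/0.00341797 = 931.5474; round gives code 932.
Code 932 maps back to 0 + 932×0.00341797 V = 3.1855469 V.
Error = 3.184 − 3.1855469 = -0.00154688 V = -1.547 mV.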